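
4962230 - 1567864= 3394366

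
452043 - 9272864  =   - 8820821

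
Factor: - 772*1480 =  - 2^5*5^1 * 37^1 * 193^1=- 1142560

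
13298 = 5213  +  8085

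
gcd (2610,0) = 2610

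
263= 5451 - 5188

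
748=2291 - 1543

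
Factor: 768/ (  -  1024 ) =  - 2^(- 2 ) * 3^1  =  - 3/4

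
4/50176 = 1/12544 = 0.00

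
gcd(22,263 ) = 1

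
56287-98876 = -42589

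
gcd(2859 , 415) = 1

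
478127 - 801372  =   - 323245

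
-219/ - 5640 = 73/1880 = 0.04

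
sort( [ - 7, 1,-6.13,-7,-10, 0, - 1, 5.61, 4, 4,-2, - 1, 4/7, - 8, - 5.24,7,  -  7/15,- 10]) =[ - 10 , - 10, - 8,-7, - 7, - 6.13, - 5.24,  -  2, - 1,  -  1 ,-7/15, 0,4/7  ,  1 , 4, 4,5.61, 7] 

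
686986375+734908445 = 1421894820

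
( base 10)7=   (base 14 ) 7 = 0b111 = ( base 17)7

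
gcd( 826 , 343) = 7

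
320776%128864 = 63048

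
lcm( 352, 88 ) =352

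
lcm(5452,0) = 0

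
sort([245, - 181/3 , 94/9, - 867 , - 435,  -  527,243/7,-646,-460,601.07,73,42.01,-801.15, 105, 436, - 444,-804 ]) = [ -867 ,-804,- 801.15,-646, - 527, - 460,-444, - 435, -181/3, 94/9, 243/7, 42.01, 73 , 105,  245, 436, 601.07 ]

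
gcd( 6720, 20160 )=6720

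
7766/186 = 41 + 70/93=41.75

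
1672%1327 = 345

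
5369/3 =1789  +  2/3  =  1789.67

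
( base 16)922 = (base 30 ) 2hs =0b100100100010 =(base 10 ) 2338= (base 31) 2DD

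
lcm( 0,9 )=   0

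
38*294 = 11172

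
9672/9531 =1+47/3177  =  1.01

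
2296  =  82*28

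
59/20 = 2 + 19/20 = 2.95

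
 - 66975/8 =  - 66975/8 = - 8371.88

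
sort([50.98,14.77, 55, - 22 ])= [ - 22, 14.77, 50.98,55] 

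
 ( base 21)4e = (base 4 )1202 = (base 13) 77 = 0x62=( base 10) 98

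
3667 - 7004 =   -  3337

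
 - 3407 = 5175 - 8582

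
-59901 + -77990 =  -137891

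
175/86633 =175/86633= 0.00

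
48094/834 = 173/3 = 57.67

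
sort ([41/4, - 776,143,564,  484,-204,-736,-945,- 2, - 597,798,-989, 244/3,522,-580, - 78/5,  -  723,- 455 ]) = [ - 989,  -  945, - 776, - 736,-723, - 597,  -  580,-455, - 204,  -  78/5,- 2, 41/4  ,  244/3, 143 , 484, 522, 564, 798 ]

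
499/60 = 499/60 = 8.32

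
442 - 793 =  - 351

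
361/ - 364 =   -  361/364= - 0.99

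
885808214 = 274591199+611217015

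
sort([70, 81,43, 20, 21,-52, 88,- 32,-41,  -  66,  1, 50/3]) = [ - 66,-52,-41,-32 , 1 , 50/3, 20 , 21, 43, 70, 81,  88]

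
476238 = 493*966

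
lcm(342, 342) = 342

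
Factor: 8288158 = 2^1*4144079^1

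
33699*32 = 1078368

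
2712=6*452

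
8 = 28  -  20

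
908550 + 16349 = 924899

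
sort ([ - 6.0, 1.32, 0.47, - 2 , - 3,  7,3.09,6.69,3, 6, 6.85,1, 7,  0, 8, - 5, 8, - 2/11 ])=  [-6.0, - 5, - 3, - 2, - 2/11, 0, 0.47 , 1 , 1.32, 3,3.09, 6, 6.69, 6.85, 7,7, 8,8 ]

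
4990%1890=1210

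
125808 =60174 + 65634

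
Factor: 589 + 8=597 = 3^1 * 199^1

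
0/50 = 0 = 0.00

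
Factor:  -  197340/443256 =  - 2^( - 1 ) *5^1 * 13^1 *73^( - 1) = - 65/146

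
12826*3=38478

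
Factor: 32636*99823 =2^2*41^1*199^1*99823^1 = 3257823428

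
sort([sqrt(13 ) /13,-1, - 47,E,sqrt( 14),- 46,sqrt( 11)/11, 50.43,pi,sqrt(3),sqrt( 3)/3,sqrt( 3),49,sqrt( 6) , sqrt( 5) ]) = [ - 47, - 46, - 1,sqrt( 13)/13,sqrt (11 ) /11,  sqrt(3)/3,sqrt(3),sqrt(3), sqrt(5),sqrt(6 ),E,pi,sqrt(14), 49, 50.43 ] 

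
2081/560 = 3 + 401/560 = 3.72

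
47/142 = 47/142 = 0.33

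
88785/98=88785/98 = 905.97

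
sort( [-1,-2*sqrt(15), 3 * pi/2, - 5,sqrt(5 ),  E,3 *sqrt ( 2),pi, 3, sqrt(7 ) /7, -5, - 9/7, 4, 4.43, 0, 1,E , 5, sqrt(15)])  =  [  -  2*sqrt ( 15),  -  5, - 5, -9/7, - 1, 0, sqrt( 7) /7,  1, sqrt (5),E, E,3,pi, sqrt( 15),4,3*sqrt( 2 ), 4.43,  3*pi/2,5]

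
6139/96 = 63 + 91/96 = 63.95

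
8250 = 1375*6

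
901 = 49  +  852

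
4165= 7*595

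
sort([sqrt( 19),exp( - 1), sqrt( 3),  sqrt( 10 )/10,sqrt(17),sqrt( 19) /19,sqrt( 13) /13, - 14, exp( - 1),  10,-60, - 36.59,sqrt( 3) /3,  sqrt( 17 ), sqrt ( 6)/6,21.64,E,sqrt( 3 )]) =[  -  60,-36.59, - 14,sqrt( 19)/19 , sqrt ( 13 ) /13 , sqrt(10 ) /10,exp(  -  1 ),exp( - 1),sqrt (6 ) /6,sqrt( 3)/3,  sqrt ( 3), sqrt( 3 ),  E, sqrt( 17 ),sqrt( 17 ), sqrt( 19 ), 10, 21.64] 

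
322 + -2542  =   - 2220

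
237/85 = 237/85 = 2.79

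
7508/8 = 1877/2 = 938.50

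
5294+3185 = 8479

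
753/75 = 10+1/25 = 10.04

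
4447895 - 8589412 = -4141517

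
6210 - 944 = 5266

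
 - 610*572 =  - 348920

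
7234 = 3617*2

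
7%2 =1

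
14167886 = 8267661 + 5900225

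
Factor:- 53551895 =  - 5^1*107^1 * 199^1*503^1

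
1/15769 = 1/15769 = 0.00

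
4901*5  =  24505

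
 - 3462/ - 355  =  3462/355  =  9.75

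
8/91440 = 1/11430 =0.00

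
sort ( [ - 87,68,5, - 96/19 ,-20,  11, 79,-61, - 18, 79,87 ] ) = [ - 87, - 61, - 20,-18, - 96/19,5,11,  68,79,79,87]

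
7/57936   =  7/57936 = 0.00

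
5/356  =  5/356= 0.01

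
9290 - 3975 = 5315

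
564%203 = 158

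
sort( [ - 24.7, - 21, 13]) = [ - 24.7, - 21, 13]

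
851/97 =8 + 75/97 = 8.77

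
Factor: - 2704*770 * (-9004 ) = 18747048320 = 2^7*5^1*7^1*11^1*13^2*2251^1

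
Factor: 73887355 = 5^1*17^1*89^1 * 9767^1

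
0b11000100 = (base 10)196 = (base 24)84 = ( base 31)6a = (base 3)21021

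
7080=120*59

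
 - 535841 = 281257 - 817098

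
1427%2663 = 1427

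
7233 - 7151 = 82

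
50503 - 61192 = -10689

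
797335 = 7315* 109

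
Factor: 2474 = 2^1*1237^1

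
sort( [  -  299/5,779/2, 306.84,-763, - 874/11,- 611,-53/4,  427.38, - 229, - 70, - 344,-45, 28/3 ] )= [ - 763,-611, - 344, - 229,-874/11,  -  70,-299/5, - 45 , - 53/4,28/3 , 306.84,779/2,427.38 ] 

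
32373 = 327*99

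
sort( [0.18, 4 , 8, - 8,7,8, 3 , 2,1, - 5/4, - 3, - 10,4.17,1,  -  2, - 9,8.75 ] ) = [ - 10, - 9, - 8, - 3, - 2, - 5/4,0.18,1,1, 2,  3,4,4.17, 7,8,8,8.75]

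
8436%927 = 93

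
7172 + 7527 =14699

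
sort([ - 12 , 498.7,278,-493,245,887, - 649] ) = [ - 649, - 493, - 12,245,278, 498.7,887 ] 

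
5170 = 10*517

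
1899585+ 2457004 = 4356589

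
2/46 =1/23 = 0.04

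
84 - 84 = 0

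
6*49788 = 298728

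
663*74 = 49062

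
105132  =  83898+21234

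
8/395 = 8/395 = 0.02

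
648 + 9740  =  10388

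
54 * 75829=4094766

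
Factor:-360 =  - 2^3*3^2*5^1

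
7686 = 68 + 7618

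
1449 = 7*207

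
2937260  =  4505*652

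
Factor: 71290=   2^1*5^1*7129^1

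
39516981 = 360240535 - 320723554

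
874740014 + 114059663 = 988799677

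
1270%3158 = 1270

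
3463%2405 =1058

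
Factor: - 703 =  -19^1*37^1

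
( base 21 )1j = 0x28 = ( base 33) 17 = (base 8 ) 50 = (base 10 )40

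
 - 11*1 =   -  11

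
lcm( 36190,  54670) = 2569490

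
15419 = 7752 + 7667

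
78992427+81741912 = 160734339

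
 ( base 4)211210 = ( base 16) 964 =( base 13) 112c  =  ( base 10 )2404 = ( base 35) 1xo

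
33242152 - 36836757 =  - 3594605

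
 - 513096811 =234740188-747836999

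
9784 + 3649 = 13433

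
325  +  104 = 429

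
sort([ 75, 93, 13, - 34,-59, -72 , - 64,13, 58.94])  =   [ - 72,  -  64, - 59, - 34,  13,13,58.94, 75, 93]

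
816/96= 8+1/2 = 8.50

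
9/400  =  9/400=0.02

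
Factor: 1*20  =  2^2*5^1 = 20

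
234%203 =31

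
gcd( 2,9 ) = 1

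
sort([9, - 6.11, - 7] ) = [ - 7, - 6.11,9] 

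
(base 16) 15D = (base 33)aj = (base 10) 349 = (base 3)110221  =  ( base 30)BJ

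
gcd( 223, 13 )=1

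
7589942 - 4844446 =2745496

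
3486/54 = 581/9 = 64.56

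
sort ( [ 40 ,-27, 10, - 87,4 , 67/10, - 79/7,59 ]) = [-87, - 27, - 79/7,  4,67/10, 10,40, 59]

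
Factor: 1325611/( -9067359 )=-189373/1295337 =-3^(-1 )*19^1*23^(  -  1)*9967^1*18773^(-1 )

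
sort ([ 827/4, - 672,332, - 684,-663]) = [ -684, - 672, - 663, 827/4,332 ] 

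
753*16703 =12577359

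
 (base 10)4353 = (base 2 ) 1000100000001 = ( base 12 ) 2629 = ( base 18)d7f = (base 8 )10401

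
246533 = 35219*7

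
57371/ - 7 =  - 8196 + 1/7 = - 8195.86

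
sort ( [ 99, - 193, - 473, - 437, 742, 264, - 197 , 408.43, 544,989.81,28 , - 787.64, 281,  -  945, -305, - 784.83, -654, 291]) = [ - 945,  -  787.64, - 784.83, - 654, - 473, - 437, - 305, - 197,-193,28, 99, 264,281, 291 , 408.43,544, 742, 989.81]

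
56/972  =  14/243 = 0.06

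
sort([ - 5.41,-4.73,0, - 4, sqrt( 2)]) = [-5.41, - 4.73, - 4, 0, sqrt( 2)] 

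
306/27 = 34/3 = 11.33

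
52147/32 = 52147/32 = 1629.59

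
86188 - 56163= 30025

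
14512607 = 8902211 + 5610396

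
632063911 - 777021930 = -144958019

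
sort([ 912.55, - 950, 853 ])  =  [  -  950, 853,  912.55]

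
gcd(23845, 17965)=5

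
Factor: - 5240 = - 2^3*5^1 *131^1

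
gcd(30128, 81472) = 16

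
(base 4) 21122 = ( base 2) 1001011010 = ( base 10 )602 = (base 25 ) o2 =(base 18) 1f8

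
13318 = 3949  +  9369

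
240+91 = 331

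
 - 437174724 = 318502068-755676792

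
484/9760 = 121/2440 =0.05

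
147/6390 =49/2130=0.02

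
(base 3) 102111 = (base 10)310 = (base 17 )114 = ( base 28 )b2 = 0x136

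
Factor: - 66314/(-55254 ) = 33157/27627=3^(-1)*71^1* 467^1 * 9209^ (  -  1)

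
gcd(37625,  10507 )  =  7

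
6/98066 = 3/49033 = 0.00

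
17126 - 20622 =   -  3496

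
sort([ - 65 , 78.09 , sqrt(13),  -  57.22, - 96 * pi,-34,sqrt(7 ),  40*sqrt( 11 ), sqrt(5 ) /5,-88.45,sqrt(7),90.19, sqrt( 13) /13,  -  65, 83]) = [-96*pi, - 88.45, - 65,-65,  -  57.22, - 34,sqrt( 13 ) /13,sqrt(5 )/5, sqrt(7 ),sqrt( 7), sqrt (13 ),78.09,  83,90.19,40*sqrt(11)]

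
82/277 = 82/277 = 0.30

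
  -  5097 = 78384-83481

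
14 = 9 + 5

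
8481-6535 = 1946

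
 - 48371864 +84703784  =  36331920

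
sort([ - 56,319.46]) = [ - 56,319.46 ] 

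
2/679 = 2/679 = 0.00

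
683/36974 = 683/36974 = 0.02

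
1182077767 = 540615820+641461947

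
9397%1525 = 247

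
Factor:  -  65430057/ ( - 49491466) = 2^ (  -  1 ) *3^1*7^1*11^1*19^( - 1)*31^1*547^( - 1)*2381^( - 1 )*9137^1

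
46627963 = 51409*907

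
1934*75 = 145050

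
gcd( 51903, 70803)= 9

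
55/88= 5/8 = 0.62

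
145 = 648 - 503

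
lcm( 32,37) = 1184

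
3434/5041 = 3434/5041  =  0.68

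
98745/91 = 98745/91  =  1085.11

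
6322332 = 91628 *69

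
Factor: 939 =3^1*313^1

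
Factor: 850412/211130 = 866/215 = 2^1*5^(-1 ) *43^( - 1 )*  433^1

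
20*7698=153960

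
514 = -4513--5027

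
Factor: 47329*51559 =2440235911 = 19^1 * 47^2*53^1*1097^1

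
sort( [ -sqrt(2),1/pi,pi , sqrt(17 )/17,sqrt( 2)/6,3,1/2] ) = [ - sqrt( 2 ), sqrt(2 )/6, sqrt( 17) /17, 1/pi, 1/2,  3 , pi ] 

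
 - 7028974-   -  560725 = -6468249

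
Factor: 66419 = 17^1*3907^1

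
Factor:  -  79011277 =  - 47^1*1681091^1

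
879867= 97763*9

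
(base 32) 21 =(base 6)145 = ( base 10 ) 65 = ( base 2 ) 1000001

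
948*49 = 46452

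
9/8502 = 3/2834 = 0.00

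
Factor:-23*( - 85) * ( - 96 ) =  - 187680  =  -2^5 * 3^1 * 5^1*17^1*23^1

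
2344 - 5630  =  -3286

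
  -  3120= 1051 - 4171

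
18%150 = 18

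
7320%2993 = 1334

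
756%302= 152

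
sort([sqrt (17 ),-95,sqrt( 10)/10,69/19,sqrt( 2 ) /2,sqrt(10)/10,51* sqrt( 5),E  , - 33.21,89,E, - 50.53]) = [ - 95, - 50.53 , - 33.21,sqrt( 10)/10,sqrt(10)/10, sqrt(2 ) /2, E, E,69/19, sqrt ( 17),89, 51*sqrt( 5)] 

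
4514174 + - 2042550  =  2471624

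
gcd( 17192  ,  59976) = 56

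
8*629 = 5032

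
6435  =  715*9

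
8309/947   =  8309/947 = 8.77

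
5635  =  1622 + 4013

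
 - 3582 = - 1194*3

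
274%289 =274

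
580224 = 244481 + 335743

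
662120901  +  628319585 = 1290440486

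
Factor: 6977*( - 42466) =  - 2^1*17^1*1249^1 * 6977^1 =- 296285282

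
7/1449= 1/207 = 0.00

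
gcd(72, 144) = 72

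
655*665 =435575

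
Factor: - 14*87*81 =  - 2^1*3^5*7^1*29^1 = - 98658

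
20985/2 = 10492 + 1/2 = 10492.50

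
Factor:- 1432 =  - 2^3*179^1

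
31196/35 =31196/35   =  891.31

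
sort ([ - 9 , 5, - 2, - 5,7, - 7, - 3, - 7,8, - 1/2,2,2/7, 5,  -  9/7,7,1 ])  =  [ - 9, - 7, - 7,- 5, - 3, - 2 ,-9/7 , - 1/2,  2/7,1,2,5, 5, 7 , 7,8]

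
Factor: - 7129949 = -83^1 * 85903^1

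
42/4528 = 21/2264 = 0.01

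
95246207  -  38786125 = 56460082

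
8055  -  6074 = 1981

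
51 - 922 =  - 871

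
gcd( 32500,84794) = 2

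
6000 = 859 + 5141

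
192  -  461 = -269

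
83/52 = 1  +  31/52 =1.60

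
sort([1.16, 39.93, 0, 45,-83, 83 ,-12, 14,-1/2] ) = [ - 83, - 12, - 1/2 , 0,1.16, 14,39.93, 45 , 83]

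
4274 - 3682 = 592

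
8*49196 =393568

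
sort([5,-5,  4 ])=[ -5,4 , 5]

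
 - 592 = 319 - 911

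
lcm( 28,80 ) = 560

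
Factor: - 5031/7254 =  - 43/62   =  -  2^(-1)*31^( - 1)*43^1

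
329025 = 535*615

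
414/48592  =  207/24296 = 0.01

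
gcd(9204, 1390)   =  2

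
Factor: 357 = 3^1*7^1 * 17^1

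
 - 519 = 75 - 594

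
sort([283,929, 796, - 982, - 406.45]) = [ - 982, - 406.45, 283, 796, 929] 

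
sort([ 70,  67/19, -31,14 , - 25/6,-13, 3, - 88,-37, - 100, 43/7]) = [ - 100, - 88, - 37, - 31, -13,-25/6,3,67/19,  43/7,14,70]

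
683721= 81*8441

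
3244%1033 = 145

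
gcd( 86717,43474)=1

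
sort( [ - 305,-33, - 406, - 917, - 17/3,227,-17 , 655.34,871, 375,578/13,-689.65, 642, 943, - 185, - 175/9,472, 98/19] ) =[ - 917, - 689.65, - 406,-305, - 185,-33, - 175/9, - 17, - 17/3,98/19 , 578/13,227, 375 , 472,642,655.34, 871,943 ] 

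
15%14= 1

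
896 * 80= 71680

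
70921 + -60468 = 10453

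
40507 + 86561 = 127068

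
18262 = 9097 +9165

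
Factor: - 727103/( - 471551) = 13^1*47^( - 1 )*79^( - 1)*127^ ( - 1 )* 55931^1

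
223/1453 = 223/1453= 0.15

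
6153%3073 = 7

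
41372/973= 42 + 506/973 = 42.52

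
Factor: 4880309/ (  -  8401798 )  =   - 2^(-1 )*7^1 * 17^1*263^( - 1) * 15973^(-1)*41011^1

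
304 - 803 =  - 499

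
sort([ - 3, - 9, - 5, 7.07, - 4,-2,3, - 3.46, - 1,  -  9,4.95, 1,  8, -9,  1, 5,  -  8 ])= [ - 9,  -  9,-9,-8 ,-5, - 4, - 3.46, - 3, - 2  , -1,1,1, 3, 4.95,5,7.07,8]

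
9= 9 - 0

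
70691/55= 70691/55= 1285.29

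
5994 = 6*999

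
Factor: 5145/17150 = 3/10 = 2^( - 1 )* 3^1*5^(  -  1 ) 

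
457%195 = 67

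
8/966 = 4/483 =0.01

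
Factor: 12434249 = 12434249^1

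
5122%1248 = 130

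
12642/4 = 3160 + 1/2 = 3160.50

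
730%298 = 134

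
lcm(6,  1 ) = 6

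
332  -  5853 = -5521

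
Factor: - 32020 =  - 2^2*5^1*1601^1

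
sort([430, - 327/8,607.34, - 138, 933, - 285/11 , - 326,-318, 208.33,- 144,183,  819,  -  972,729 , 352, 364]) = [ - 972, - 326, - 318, - 144 , - 138,  -  327/8, - 285/11, 183,208.33, 352,364, 430,607.34, 729, 819, 933 ] 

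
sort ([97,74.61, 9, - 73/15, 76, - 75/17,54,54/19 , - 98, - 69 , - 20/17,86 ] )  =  [ - 98, - 69 ,- 73/15, - 75/17, - 20/17,54/19,9 , 54 , 74.61,76,86, 97 ] 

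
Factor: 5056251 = 3^1*23^1*127^1*577^1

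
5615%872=383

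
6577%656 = 17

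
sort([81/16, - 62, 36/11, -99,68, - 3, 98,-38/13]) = [-99,  -  62, - 3, - 38/13,36/11 , 81/16,68,98]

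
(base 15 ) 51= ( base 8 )114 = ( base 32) 2C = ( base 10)76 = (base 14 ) 56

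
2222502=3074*723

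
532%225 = 82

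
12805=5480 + 7325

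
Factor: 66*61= 4026 = 2^1*3^1  *  11^1*61^1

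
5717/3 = 1905 + 2/3 =1905.67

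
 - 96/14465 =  - 1 + 14369/14465 = - 0.01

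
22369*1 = 22369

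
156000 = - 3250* (-48)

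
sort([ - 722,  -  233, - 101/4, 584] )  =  [ - 722,  -  233, - 101/4, 584]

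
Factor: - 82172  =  -2^2*20543^1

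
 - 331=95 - 426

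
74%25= 24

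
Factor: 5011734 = 2^1*3^1*7^1*13^1 *67^1*137^1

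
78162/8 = 9770  +  1/4  =  9770.25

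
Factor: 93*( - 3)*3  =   - 3^3*31^1 = -837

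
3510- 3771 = -261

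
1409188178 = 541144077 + 868044101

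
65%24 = 17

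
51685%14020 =9625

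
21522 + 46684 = 68206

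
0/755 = 0 = 0.00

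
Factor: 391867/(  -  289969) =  - 7^1*89^1*461^( - 1 ) = - 623/461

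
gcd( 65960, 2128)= 8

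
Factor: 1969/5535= 3^ ( - 3 )*5^ ( - 1 )*11^1*41^ ( - 1 )*179^1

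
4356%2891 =1465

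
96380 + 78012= 174392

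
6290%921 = 764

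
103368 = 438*236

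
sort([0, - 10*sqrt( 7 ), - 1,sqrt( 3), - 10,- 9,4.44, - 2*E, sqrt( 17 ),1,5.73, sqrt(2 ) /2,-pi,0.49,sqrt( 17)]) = [ - 10*sqrt( 7 ), -10, - 9, - 2*E, - pi, - 1, 0,0.49,sqrt( 2)/2, 1,  sqrt( 3), sqrt( 17 ),sqrt(17 ),4.44, 5.73]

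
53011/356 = 53011/356  =  148.91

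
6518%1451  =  714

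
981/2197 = 981/2197 = 0.45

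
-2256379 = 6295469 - 8551848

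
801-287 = 514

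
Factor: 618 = 2^1*3^1*103^1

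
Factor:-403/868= - 13/28  =  - 2^(-2 )*7^( - 1) * 13^1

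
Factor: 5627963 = 11^1*511633^1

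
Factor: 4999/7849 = 47^( - 1)*167^ (-1 ) * 4999^1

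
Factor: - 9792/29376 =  - 3^(- 1)  =  - 1/3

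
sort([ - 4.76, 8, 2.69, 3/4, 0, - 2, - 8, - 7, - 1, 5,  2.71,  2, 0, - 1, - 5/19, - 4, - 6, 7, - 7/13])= [ - 8, - 7, - 6,- 4.76, - 4, -2,  -  1,-1, - 7/13,  -  5/19 , 0,0,3/4, 2, 2.69, 2.71, 5, 7,8] 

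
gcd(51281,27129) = 1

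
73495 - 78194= - 4699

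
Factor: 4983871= 19^1*461^1*569^1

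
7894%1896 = 310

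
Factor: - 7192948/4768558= - 3596474/2384279 = -  2^1*7^1*37^1*53^1*131^1* 2384279^(-1 )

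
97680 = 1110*88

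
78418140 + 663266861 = 741685001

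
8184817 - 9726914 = -1542097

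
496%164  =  4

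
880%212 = 32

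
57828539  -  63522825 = - 5694286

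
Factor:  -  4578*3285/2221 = - 2^1*3^3*5^1 * 7^1*73^1*109^1*2221^( -1 ) = - 15038730/2221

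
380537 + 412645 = 793182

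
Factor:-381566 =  - 2^1*190783^1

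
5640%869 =426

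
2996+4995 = 7991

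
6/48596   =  3/24298 = 0.00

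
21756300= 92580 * 235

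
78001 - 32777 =45224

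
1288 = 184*7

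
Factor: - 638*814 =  - 2^2*11^2 *29^1*37^1 = - 519332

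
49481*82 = 4057442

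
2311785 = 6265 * 369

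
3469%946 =631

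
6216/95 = 6216/95 = 65.43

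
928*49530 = 45963840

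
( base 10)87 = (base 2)1010111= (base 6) 223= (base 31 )2P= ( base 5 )322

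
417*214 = 89238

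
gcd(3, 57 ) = 3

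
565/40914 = 565/40914 =0.01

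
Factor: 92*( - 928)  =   - 85376 = -2^7*23^1  *  29^1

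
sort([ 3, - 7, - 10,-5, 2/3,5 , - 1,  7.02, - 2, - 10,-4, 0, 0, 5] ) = [ - 10, - 10, - 7, - 5, - 4, - 2, - 1, 0, 0,2/3,  3, 5, 5, 7.02 ]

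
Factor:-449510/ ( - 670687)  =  2^1*5^1*79^1*127^( - 1)  *  569^1 * 5281^(- 1 )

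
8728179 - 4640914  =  4087265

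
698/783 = 698/783 = 0.89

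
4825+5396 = 10221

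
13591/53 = 13591/53 = 256.43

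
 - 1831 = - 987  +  -844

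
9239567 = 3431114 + 5808453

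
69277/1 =69277 = 69277.00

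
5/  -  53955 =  - 1/10791 = - 0.00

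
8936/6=1489 + 1/3 = 1489.33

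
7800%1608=1368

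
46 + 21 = 67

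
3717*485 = 1802745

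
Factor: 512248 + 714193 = 827^1 * 1483^1 = 1226441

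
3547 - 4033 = - 486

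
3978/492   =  8 + 7/82 = 8.09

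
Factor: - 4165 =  - 5^1*7^2*17^1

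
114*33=3762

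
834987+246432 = 1081419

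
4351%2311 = 2040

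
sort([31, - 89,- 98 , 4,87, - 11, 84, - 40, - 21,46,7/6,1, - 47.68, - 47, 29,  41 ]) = [-98, - 89, - 47.68,  -  47, - 40, - 21, - 11,1, 7/6,4,29, 31, 41,  46, 84,87 ] 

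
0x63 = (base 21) 4F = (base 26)3l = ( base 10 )99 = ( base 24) 43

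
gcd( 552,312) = 24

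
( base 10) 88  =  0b1011000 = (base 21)44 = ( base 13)6a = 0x58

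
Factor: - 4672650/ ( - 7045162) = 3^1*5^2*19^( - 1 )*397^( - 1)*467^ (-1 )*31151^1 = 2336325/3522581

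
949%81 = 58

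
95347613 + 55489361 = 150836974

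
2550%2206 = 344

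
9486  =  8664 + 822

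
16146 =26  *621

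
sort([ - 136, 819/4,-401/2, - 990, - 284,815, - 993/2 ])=[ - 990, - 993/2,- 284,-401/2, - 136,  819/4, 815]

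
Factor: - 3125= - 5^5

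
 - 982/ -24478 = 491/12239 = 0.04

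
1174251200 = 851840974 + 322410226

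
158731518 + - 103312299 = 55419219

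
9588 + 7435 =17023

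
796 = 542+254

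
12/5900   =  3/1475 = 0.00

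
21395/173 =21395/173= 123.67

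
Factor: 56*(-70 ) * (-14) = 2^5 * 5^1 *7^3 = 54880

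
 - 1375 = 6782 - 8157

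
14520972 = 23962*606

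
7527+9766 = 17293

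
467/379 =1  +  88/379 = 1.23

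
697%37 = 31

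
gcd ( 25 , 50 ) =25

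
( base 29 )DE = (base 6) 1451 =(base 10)391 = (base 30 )D1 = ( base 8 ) 607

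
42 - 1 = 41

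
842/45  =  18+32/45 = 18.71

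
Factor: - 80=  - 2^4*5^1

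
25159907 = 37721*667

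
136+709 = 845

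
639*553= 353367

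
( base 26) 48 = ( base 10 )112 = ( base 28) 40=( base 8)160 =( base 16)70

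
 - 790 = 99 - 889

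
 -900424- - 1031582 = 131158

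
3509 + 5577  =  9086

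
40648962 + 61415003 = 102063965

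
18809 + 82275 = 101084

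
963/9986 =963/9986  =  0.10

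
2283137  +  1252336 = 3535473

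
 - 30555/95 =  - 6111/19 = - 321.63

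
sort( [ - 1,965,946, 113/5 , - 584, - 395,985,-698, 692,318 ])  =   [ - 698, - 584, - 395, - 1, 113/5,318, 692, 946, 965, 985 ] 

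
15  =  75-60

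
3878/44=1939/22 = 88.14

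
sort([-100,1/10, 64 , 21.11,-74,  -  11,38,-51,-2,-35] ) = [-100,-74,  -  51, - 35,-11, -2,  1/10,21.11, 38,64]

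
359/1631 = 359/1631 = 0.22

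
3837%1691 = 455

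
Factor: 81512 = 2^3*23^1*443^1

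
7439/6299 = 7439/6299 = 1.18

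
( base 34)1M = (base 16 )38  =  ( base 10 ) 56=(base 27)22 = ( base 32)1o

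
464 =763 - 299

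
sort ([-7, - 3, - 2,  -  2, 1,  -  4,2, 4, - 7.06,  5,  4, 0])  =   [ - 7.06, - 7, - 4 , - 3,  -  2, -2, 0,1, 2,4,  4,5]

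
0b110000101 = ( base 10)389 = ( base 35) B4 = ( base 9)472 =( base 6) 1445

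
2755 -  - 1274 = 4029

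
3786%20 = 6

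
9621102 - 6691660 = 2929442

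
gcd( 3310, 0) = 3310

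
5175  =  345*15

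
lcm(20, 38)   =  380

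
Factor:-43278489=- 3^3* 1602907^1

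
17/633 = 17/633 = 0.03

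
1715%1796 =1715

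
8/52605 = 8/52605 = 0.00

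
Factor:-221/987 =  - 3^( - 1 )*7^ (-1)*13^1*17^1 *47^( - 1 ) 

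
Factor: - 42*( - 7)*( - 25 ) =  - 7350= -2^1*3^1*5^2*7^2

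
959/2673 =959/2673 = 0.36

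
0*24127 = 0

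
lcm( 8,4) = 8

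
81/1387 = 81/1387 = 0.06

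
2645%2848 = 2645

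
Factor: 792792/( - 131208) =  - 3^1*11^1*13^1*71^( - 1) = -429/71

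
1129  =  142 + 987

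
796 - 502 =294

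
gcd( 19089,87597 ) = 9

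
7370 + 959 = 8329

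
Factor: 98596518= 2^1 *3^1* 16432753^1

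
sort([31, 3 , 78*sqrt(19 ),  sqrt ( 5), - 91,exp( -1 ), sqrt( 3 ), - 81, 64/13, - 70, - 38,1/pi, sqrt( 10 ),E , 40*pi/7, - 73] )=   [ - 91, - 81, - 73, - 70, - 38,1/pi,exp(-1),  sqrt(3),  sqrt(5),E,3,sqrt(10 ),64/13,40*pi/7,31,78*sqrt ( 19 )] 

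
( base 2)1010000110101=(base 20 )cid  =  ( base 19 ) e65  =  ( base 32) 51L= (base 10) 5173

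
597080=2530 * 236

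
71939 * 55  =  3956645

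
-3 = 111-114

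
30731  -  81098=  - 50367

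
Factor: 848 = 2^4*53^1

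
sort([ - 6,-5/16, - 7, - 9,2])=[ - 9, - 7,-6, - 5/16,  2 ]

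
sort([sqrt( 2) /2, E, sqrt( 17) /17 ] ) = [sqrt( 17)/17, sqrt( 2)/2, E]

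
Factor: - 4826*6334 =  - 30567884 = - 2^2*19^1*127^1*3167^1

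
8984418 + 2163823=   11148241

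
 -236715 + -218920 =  -455635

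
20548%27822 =20548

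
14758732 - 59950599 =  - 45191867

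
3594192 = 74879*48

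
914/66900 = 457/33450 =0.01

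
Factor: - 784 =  - 2^4*7^2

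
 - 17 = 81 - 98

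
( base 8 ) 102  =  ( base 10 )66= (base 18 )3C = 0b1000010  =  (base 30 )26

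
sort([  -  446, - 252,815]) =[ - 446 , - 252 , 815 ] 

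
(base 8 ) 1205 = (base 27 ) no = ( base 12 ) 459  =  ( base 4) 22011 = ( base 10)645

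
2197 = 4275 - 2078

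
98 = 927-829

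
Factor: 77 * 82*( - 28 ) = - 176792 = - 2^3*7^2*11^1*41^1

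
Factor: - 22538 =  - 2^1*59^1*191^1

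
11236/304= 2809/76 =36.96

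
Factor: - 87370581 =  - 3^1*131^1*222317^1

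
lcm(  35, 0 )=0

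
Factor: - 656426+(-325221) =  - 37^1*43^1*617^1 = - 981647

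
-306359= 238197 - 544556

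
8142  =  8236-94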